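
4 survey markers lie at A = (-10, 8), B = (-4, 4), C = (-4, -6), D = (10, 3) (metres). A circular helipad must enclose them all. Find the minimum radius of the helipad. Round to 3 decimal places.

10.452

A smallest enclosing disk is always determined by at most three of the input points on its boundary.
The minimum enclosing circle is determined by three boundary points: A, C, D.
Their circumcentre is (-0.42, 3.82) with r² = 109.2488.
The farthest remaining point B is at distance² 12.8488 ≤ 109.2488.
r = √(109.2488) ≈ 10.452.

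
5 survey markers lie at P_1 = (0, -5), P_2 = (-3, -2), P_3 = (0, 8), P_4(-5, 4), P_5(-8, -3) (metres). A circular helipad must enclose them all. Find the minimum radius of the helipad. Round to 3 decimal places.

7.010

The minimum enclosing circle of a finite set is fixed by two of the points (as a diameter) or three (as a circumcircle).
The minimum enclosing circle is determined by three boundary points: P_1, P_3, P_5.
Their circumcentre is (-2.625, 1.5) with r² = 49.140625.
The farthest remaining point P_2 is at distance² 12.390625 ≤ 49.140625.
r = √(49.140625) ≈ 7.010.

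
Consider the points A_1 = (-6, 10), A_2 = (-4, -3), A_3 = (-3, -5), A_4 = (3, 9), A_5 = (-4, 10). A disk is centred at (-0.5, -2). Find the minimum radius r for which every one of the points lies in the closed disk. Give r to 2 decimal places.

13.20

The required radius is the distance from (-0.5, -2) to the farthest point.
Squared distances: 174.25, 13.25, 15.25, 133.25, 156.25.
Maximum is 174.25, attained at A_1.
r = √(174.25) ≈ 13.20.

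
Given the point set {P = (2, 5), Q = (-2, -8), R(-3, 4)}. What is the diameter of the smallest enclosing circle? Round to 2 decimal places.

13.60

Side lengths²: PQ² = 185, PR² = 26, QR² = 145.
Since PQ² = 185 ≥ 145 + 26 = 171, the angle opposite PQ is not acute, so the smallest enclosing circle has PQ as diameter.
Centre = midpoint of PQ = (0, -1.5), r² = 185/4 = 46.25.
Diameter = 2r = 2√(46.25) ≈ 13.60.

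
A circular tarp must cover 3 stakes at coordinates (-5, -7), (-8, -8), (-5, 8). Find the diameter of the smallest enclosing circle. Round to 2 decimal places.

Call the three points A, B, C in the order given.
Side lengths²: AB² = 10, AC² = 225, BC² = 265.
Since BC² = 265 ≥ 225 + 10 = 235, the angle opposite BC is not acute, so the smallest enclosing circle has BC as diameter.
Centre = midpoint of BC = (-6.5, 0), r² = 265/4 = 66.25.
Diameter = 2r = 2√(66.25) ≈ 16.28.

16.28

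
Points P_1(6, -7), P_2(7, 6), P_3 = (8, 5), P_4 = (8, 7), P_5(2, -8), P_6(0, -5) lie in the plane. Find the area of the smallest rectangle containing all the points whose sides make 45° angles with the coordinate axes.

In coordinates u = x + y, v = x − y the rectangle is axis-aligned; the map (x,y)→(u,v) scales areas by 2.
u-values: -1, 13, 13, 15, -6, -5; range = 15 − (-6) = 21.
v-values: 13, 1, 3, 1, 10, 5; range = 13 − 1 = 12.
Area = (21 × 12) / 2 = 126.

126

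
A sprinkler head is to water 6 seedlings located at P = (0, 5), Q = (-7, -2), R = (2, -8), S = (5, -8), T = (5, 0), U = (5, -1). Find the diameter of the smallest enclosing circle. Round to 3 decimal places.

14.682

A smallest enclosing disk is always determined by at most three of the input points on its boundary.
The minimum enclosing circle is determined by three boundary points: P, Q, S.
Their circumcentre is (1/3, -7/3) with r² = 485/9.
The farthest remaining point R is at distance² 314/9 ≤ 485/9.
Diameter = 2r = 2√(485/9) ≈ 14.682.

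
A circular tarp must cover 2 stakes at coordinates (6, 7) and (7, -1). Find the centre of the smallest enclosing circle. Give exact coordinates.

The smallest circle enclosing two points has them as diameter endpoints.
Centre = midpoint = (6.5, 3); r² = |(6, 7)−(7, -1)|²/4 = 65/4 = 16.25.
Centre = (6.5, 3).

(6.5, 3)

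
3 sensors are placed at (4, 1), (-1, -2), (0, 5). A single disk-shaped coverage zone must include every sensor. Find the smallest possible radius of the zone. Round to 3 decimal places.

3.644

Call the three points A, B, C in the order given.
Side lengths²: AB² = 34, AC² = 32, BC² = 50.
Since BC² = 50 < 34 + 32 = 66, the triangle is acute, so the smallest enclosing circle is the circumcircle.
Circumcentre = (0.375, 1.375), r² = 13.28125.
r = √(13.28125) ≈ 3.644.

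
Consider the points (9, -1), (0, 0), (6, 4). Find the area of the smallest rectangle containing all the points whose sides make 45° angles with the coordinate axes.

50

In coordinates u = x + y, v = x − y the rectangle is axis-aligned; the map (x,y)→(u,v) scales areas by 2.
u-values: 8, 0, 10; range = 10 − 0 = 10.
v-values: 10, 0, 2; range = 10 − 0 = 10.
Area = (10 × 10) / 2 = 50.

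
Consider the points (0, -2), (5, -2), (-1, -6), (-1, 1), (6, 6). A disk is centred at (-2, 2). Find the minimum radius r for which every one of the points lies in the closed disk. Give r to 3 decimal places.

8.944

The required radius is the distance from (-2, 2) to the farthest point.
Squared distances: 20, 65, 65, 2, 80.
Maximum is 80, attained at (6, 6).
r = √80 ≈ 8.944.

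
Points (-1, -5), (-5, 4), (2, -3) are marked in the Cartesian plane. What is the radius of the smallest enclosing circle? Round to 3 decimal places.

5.022

Call the three points A, B, C in the order given.
Side lengths²: AB² = 97, AC² = 13, BC² = 98.
Since BC² = 98 < 97 + 13 = 110, the triangle is acute, so the smallest enclosing circle is the circumcircle.
Circumcentre = (-2.1, -0.1), r² = 25.22.
r = √(25.22) ≈ 5.022.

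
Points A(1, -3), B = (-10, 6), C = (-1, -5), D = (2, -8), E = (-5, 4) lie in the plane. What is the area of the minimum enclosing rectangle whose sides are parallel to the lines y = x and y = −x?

In coordinates u = x + y, v = x − y the rectangle is axis-aligned; the map (x,y)→(u,v) scales areas by 2.
u-values: -2, -4, -6, -6, -1; range = -1 − (-6) = 5.
v-values: 4, -16, 4, 10, -9; range = 10 − (-16) = 26.
Area = (5 × 26) / 2 = 65.

65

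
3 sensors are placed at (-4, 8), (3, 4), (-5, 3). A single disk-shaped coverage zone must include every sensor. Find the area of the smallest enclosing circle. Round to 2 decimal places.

56.72

Call the three points A, B, C in the order given.
Side lengths²: AB² = 65, AC² = 26, BC² = 65.
Since BC² = 65 < 65 + 26 = 91, the triangle is acute, so the smallest enclosing circle is the circumcircle.
Circumcentre = (-7/6, 29/6), r² = 325/18.
Area = π·r² = π·325/18 ≈ 56.72.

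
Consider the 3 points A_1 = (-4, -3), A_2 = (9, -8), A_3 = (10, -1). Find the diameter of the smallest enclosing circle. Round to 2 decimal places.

14.51

Side lengths²: A_1A_2² = 194, A_1A_3² = 200, A_2A_3² = 50.
Since A_1A_3² = 200 < 194 + 50 = 244, the triangle is acute, so the smallest enclosing circle is the circumcircle.
Circumcentre = (155/48, -173/48), r² = 60625/1152.
Diameter = 2r = 2√(60625/1152) ≈ 14.51.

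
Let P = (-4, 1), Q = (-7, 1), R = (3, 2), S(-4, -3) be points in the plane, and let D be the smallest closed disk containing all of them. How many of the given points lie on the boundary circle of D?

2

A smallest enclosing disk is always determined by at most three of the input points on its boundary.
The farthest pair is Q–R with squared distance 101. The circle on this segment as diameter has centre (-2, 1.5) and r² = 101/4 = 25.25.
Check P: distance² to centre = 4.25 ≤ 25.25, so it lies inside.
All remaining points lie in this disk, and no smaller disk contains both endpoints, so this is the minimum enclosing circle.
The points at distance exactly r from the centre are Q, R — 2 points.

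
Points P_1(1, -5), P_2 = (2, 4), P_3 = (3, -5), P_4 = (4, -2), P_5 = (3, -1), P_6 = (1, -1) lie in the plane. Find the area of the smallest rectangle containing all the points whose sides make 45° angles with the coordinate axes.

In coordinates u = x + y, v = x − y the rectangle is axis-aligned; the map (x,y)→(u,v) scales areas by 2.
u-values: -4, 6, -2, 2, 2, 0; range = 6 − (-4) = 10.
v-values: 6, -2, 8, 6, 4, 2; range = 8 − (-2) = 10.
Area = (10 × 10) / 2 = 50.

50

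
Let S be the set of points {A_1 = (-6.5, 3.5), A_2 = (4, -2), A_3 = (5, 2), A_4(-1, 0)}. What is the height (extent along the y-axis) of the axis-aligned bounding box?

max y = 3.5, min y = -2, so height = 5.5.

5.5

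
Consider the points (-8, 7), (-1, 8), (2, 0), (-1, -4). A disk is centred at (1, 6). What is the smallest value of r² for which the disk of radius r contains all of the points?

The required radius is the distance from (1, 6) to the farthest point.
Squared distances: 82, 8, 37, 104.
Maximum is 104, attained at (-1, -4).

104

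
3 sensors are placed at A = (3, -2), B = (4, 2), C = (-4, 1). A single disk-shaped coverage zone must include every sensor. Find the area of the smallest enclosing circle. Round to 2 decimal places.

Side lengths²: AB² = 17, AC² = 58, BC² = 65.
Since BC² = 65 < 58 + 17 = 75, the triangle is acute, so the smallest enclosing circle is the circumcircle.
Circumcentre = (5/62, 53/62), r² = 32045/1922.
Area = π·r² = π·32045/1922 ≈ 52.38.

52.38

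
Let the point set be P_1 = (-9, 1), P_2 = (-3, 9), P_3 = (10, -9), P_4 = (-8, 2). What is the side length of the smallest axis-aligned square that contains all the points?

19

The bounding box has width 19 and height 18.
An axis-aligned square enclosing the set must have side ≥ max(width, height).
So the minimum side is max(19, 18) = 19.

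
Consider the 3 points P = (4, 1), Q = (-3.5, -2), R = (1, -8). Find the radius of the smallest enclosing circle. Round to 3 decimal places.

Side lengths²: PQ² = 65.25, PR² = 90, QR² = 56.25.
Since PR² = 90 < 65.25 + 56.25 = 121.5, the triangle is acute, so the smallest enclosing circle is the circumcircle.
Circumcentre = (67/52, -161/52), r² = 32625/1352.
r = √(32625/1352) ≈ 4.912.

4.912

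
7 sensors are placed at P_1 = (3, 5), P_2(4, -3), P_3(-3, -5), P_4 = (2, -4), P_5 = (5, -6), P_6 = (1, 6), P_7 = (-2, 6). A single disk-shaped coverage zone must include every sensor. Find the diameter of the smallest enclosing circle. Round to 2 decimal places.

The farthest pair is P_5–P_7 with squared distance 193. The circle on this segment as diameter has centre (1.5, 0) and r² = 193/4 = 48.25.
Check P_1: distance² to centre = 27.25 ≤ 48.25, so it lies inside.
All remaining points lie in this disk, and no smaller disk contains both endpoints, so this is the minimum enclosing circle.
Diameter = 2r = 2√(48.25) ≈ 13.89.

13.89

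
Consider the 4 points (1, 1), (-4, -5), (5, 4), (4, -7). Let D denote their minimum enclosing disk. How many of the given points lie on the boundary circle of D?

3

A smallest enclosing disk is always determined by at most three of the input points on its boundary.
The minimum enclosing circle is determined by three boundary points: (-4, -5), (5, 4), (4, -7).
Their circumcentre is (1.2, -1.2) with r² = 41.48.
The farthest remaining point (1, 1) is at distance² 4.88 ≤ 41.48.
The points at distance exactly r from the centre are (-4, -5), (5, 4), (4, -7) — 3 points.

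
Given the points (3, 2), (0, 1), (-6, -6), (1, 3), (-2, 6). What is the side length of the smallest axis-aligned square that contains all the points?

The bounding box has width 9 and height 12.
An axis-aligned square enclosing the set must have side ≥ max(width, height).
So the minimum side is max(9, 12) = 12.

12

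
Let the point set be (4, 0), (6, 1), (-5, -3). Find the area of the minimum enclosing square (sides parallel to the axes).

The bounding box has width 11 and height 4.
An axis-aligned square enclosing the set must have side ≥ max(width, height).
So the minimum side is max(11, 4) = 11.
Area = 11² = 121.

121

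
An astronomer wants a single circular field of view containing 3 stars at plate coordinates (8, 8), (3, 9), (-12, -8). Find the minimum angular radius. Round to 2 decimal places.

12.81

Call the three points A, B, C in the order given.
Side lengths²: AB² = 26, AC² = 656, BC² = 514.
Since AC² = 656 ≥ 514 + 26 = 540, the angle opposite AC is not acute, so the smallest enclosing circle has AC as diameter.
Centre = midpoint of AC = (-2, 0), r² = 656/4 = 164.
r = √164 ≈ 12.81.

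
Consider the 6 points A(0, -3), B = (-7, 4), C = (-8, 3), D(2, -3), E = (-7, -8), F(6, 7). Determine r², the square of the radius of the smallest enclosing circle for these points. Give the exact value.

The farthest pair is E–F with squared distance 394. The circle on this segment as diameter has centre (-0.5, -0.5) and r² = 394/4 = 98.5.
Check A: distance² to centre = 6.5 ≤ 98.5, so it lies inside.
All remaining points lie in this disk, and no smaller disk contains both endpoints, so this is the minimum enclosing circle.

98.5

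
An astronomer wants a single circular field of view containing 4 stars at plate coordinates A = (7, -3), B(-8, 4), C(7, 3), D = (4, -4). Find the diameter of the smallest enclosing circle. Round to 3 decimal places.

16.553

By Welzl's lemma the MEC is supported by two points (diametrically opposite) or three points (on a circumcircle).
The farthest pair is A–B with squared distance 274. The circle on this segment as diameter has centre (-0.5, 0.5) and r² = 274/4 = 68.5.
Check C: distance² to centre = 62.5 ≤ 68.5, so it lies inside.
All remaining points lie in this disk, and no smaller disk contains both endpoints, so this is the minimum enclosing circle.
Diameter = 2r = 2√(68.5) ≈ 16.553.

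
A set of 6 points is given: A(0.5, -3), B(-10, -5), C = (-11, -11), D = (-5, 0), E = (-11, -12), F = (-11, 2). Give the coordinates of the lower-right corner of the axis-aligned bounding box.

(0.5, -12)

x-range [-11, 0.5], y-range [-12, 2].
The lower-right corner is (0.5, -12).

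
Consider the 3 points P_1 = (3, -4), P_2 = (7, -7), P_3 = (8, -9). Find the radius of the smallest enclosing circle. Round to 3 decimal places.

Side lengths²: P_1P_2² = 25, P_1P_3² = 50, P_2P_3² = 5.
Since P_1P_3² = 50 ≥ 25 + 5 = 30, the angle opposite P_1P_3 is not acute, so the smallest enclosing circle has P_1P_3 as diameter.
Centre = midpoint of P_1P_3 = (5.5, -6.5), r² = 50/4 = 12.5.
r = √(12.5) ≈ 3.536.

3.536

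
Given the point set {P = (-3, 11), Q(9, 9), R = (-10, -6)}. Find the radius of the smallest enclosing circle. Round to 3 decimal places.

12.104

Side lengths²: PQ² = 148, PR² = 338, QR² = 586.
Since QR² = 586 ≥ 338 + 148 = 486, the angle opposite QR is not acute, so the smallest enclosing circle has QR as diameter.
Centre = midpoint of QR = (-0.5, 1.5), r² = 586/4 = 146.5.
r = √(146.5) ≈ 12.104.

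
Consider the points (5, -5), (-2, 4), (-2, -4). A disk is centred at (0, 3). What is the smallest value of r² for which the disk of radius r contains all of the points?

The required radius is the distance from (0, 3) to the farthest point.
Squared distances: 89, 5, 53.
Maximum is 89, attained at (5, -5).

89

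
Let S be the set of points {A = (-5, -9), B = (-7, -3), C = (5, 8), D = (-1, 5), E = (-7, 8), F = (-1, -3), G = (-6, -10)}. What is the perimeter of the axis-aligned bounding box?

60

Width = max x − min x = 5 − (-7) = 12.
Height = max y − min y = 8 − (-10) = 18.
Perimeter = 2(12 + 18) = 60.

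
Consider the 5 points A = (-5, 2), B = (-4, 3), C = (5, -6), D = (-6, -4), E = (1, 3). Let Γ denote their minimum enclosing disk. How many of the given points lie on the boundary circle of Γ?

3

A smallest enclosing disk is always determined by at most three of the input points on its boundary.
The farthest pair is A–C with squared distance 164. The circle on this segment as diameter has centre (0, -2) and r² = 164/4 = 41.
Check B: distance² to centre = 41 ≤ 41, so it lies inside.
All remaining points lie in this disk, and no smaller disk contains both endpoints, so this is the minimum enclosing circle.
The points at distance exactly r from the centre are A, B, C — 3 points.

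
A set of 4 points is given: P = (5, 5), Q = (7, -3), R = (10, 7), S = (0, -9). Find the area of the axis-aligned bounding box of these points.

160

x ranges over [0, 10], width 10.
y ranges over [-9, 7], height 16.
Area = 10 × 16 = 160.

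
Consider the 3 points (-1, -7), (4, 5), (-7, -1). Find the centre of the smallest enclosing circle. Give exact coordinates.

Call the three points A, B, C in the order given.
Side lengths²: AB² = 169, AC² = 72, BC² = 157.
Since AB² = 169 < 157 + 72 = 229, the triangle is acute, so the smallest enclosing circle is the circumcircle.
Circumcentre = (-9/34, -9/34), r² = 26533/578.
Centre = (-9/34, -9/34).

(-9/34, -9/34)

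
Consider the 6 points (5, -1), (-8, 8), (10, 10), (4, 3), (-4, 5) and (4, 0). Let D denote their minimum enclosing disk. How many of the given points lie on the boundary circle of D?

A smallest enclosing disk is always determined by at most three of the input points on its boundary.
The minimum enclosing circle is determined by three boundary points: (5, -1), (-8, 8), (10, 10).
Their circumcentre is (111/94, 693/94) with r² = 374125/4418.
The farthest remaining point (4, 0) is at distance² 275237/4418 ≤ 374125/4418.
The points at distance exactly r from the centre are (5, -1), (-8, 8), (10, 10) — 3 points.

3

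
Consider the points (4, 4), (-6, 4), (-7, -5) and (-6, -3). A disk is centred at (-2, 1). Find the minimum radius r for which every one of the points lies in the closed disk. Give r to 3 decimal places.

The required radius is the distance from (-2, 1) to the farthest point.
Squared distances: 45, 25, 61, 32.
Maximum is 61, attained at (-7, -5).
r = √61 ≈ 7.810.

7.810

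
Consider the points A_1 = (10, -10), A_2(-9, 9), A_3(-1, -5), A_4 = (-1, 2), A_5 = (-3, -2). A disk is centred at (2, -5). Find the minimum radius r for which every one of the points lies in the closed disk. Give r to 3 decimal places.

17.804

The required radius is the distance from (2, -5) to the farthest point.
Squared distances: 89, 317, 9, 58, 34.
Maximum is 317, attained at A_2.
r = √317 ≈ 17.804.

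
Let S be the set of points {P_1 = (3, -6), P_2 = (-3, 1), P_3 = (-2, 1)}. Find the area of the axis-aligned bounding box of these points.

42

x ranges over [-3, 3], width 6.
y ranges over [-6, 1], height 7.
Area = 6 × 7 = 42.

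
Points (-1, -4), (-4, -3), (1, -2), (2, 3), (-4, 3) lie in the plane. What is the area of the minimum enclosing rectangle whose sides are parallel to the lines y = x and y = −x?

60

In coordinates u = x + y, v = x − y the rectangle is axis-aligned; the map (x,y)→(u,v) scales areas by 2.
u-values: -5, -7, -1, 5, -1; range = 5 − (-7) = 12.
v-values: 3, -1, 3, -1, -7; range = 3 − (-7) = 10.
Area = (12 × 10) / 2 = 60.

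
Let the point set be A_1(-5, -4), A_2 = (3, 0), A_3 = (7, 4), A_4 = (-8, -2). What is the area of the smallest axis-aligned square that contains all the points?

The bounding box has width 15 and height 8.
An axis-aligned square enclosing the set must have side ≥ max(width, height).
So the minimum side is max(15, 8) = 15.
Area = 15² = 225.

225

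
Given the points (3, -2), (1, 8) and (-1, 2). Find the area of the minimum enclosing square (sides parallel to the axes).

The bounding box has width 4 and height 10.
An axis-aligned square enclosing the set must have side ≥ max(width, height).
So the minimum side is max(4, 10) = 10.
Area = 10² = 100.

100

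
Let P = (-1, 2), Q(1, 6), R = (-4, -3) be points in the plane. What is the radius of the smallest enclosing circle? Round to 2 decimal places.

5.15

Side lengths²: PQ² = 20, PR² = 34, QR² = 106.
Since QR² = 106 ≥ 34 + 20 = 54, the angle opposite QR is not acute, so the smallest enclosing circle has QR as diameter.
Centre = midpoint of QR = (-1.5, 1.5), r² = 106/4 = 26.5.
r = √(26.5) ≈ 5.15.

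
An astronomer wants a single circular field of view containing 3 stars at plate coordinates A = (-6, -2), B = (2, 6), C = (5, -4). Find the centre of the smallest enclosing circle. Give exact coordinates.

(1/26, -1/26)

Side lengths²: AB² = 128, AC² = 125, BC² = 109.
Since AB² = 128 < 125 + 109 = 234, the triangle is acute, so the smallest enclosing circle is the circumcircle.
Circumcentre = (1/26, -1/26), r² = 13625/338.
Centre = (1/26, -1/26).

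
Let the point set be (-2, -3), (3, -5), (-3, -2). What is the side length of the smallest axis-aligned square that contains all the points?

The bounding box has width 6 and height 3.
An axis-aligned square enclosing the set must have side ≥ max(width, height).
So the minimum side is max(6, 3) = 6.

6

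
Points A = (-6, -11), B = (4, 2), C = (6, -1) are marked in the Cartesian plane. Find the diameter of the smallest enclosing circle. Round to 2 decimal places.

16.40

Side lengths²: AB² = 269, AC² = 244, BC² = 13.
Since AB² = 269 ≥ 244 + 13 = 257, the angle opposite AB is not acute, so the smallest enclosing circle has AB as diameter.
Centre = midpoint of AB = (-1, -4.5), r² = 269/4 = 67.25.
Diameter = 2r = 2√(67.25) ≈ 16.40.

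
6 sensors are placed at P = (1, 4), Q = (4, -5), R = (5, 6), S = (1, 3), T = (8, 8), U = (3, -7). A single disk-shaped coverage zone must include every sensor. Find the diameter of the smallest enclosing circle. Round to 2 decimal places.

By Welzl's lemma the MEC is supported by two points (diametrically opposite) or three points (on a circumcircle).
The farthest pair is T–U with squared distance 250. The circle on this segment as diameter has centre (5.5, 0.5) and r² = 250/4 = 62.5.
Check P: distance² to centre = 32.5 ≤ 62.5, so it lies inside.
All remaining points lie in this disk, and no smaller disk contains both endpoints, so this is the minimum enclosing circle.
Diameter = 2r = 2√(62.5) ≈ 15.81.

15.81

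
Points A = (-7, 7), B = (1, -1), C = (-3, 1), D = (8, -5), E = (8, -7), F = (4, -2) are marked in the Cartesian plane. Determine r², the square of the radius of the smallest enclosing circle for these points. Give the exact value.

The minimum enclosing circle of a finite set is fixed by two of the points (as a diameter) or three (as a circumcircle).
The farthest pair is A–E with squared distance 421. The circle on this segment as diameter has centre (0.5, 0) and r² = 421/4 = 105.25.
Check B: distance² to centre = 1.25 ≤ 105.25, so it lies inside.
All remaining points lie in this disk, and no smaller disk contains both endpoints, so this is the minimum enclosing circle.

105.25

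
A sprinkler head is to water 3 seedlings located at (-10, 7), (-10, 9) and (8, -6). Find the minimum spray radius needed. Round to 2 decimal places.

Call the three points A, B, C in the order given.
Side lengths²: AB² = 4, AC² = 493, BC² = 549.
Since BC² = 549 ≥ 493 + 4 = 497, the angle opposite BC is not acute, so the smallest enclosing circle has BC as diameter.
Centre = midpoint of BC = (-1, 1.5), r² = 549/4 = 137.25.
r = √(137.25) ≈ 11.72.

11.72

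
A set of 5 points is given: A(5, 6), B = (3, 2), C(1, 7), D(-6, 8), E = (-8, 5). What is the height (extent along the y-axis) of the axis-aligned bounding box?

6

max y = 8, min y = 2, so height = 6.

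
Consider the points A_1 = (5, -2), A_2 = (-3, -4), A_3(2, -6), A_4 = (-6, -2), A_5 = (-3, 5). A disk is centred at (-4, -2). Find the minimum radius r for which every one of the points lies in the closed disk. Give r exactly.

The required radius is the distance from (-4, -2) to the farthest point.
Squared distances: 81, 5, 52, 4, 50.
Maximum is 81, attained at A_1.
r = √81 = 9.

9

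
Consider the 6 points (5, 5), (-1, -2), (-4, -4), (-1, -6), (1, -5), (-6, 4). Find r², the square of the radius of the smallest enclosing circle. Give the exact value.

47885/1058

By Welzl's lemma the MEC is supported by two points (diametrically opposite) or three points (on a circumcircle).
The minimum enclosing circle is determined by three boundary points: (5, 5), (-1, -6), (-6, 4).
Their circumcentre is (-7/46, 31/46) with r² = 47885/1058.
The farthest remaining point (-4, -4) is at distance² 38777/1058 ≤ 47885/1058.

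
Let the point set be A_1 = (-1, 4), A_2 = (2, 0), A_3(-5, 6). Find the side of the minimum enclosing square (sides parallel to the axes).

The bounding box has width 7 and height 6.
An axis-aligned square enclosing the set must have side ≥ max(width, height).
So the minimum side is max(7, 6) = 7.

7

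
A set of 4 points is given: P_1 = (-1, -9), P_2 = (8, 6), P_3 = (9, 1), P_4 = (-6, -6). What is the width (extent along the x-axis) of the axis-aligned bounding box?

15

max x = 9, min x = -6, so width = 15.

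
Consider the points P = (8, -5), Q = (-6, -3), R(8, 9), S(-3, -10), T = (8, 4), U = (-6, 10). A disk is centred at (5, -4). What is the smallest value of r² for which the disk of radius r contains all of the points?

317

The required radius is the distance from (5, -4) to the farthest point.
Squared distances: 10, 122, 178, 100, 73, 317.
Maximum is 317, attained at U.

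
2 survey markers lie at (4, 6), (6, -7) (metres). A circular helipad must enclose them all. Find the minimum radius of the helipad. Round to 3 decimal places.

6.576

The smallest circle enclosing two points has them as diameter endpoints.
Centre = midpoint = (5, -0.5); r² = |(4, 6)−(6, -7)|²/4 = 173/4 = 43.25.
r = √(43.25) ≈ 6.576.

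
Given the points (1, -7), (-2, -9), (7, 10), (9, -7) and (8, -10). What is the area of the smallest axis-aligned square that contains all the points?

The bounding box has width 11 and height 20.
An axis-aligned square enclosing the set must have side ≥ max(width, height).
So the minimum side is max(11, 20) = 20.
Area = 20² = 400.

400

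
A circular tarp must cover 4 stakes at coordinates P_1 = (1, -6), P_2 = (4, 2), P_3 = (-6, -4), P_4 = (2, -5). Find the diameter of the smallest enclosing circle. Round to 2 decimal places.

The farthest pair is P_2–P_3 with squared distance 136. The circle on this segment as diameter has centre (-1, -1) and r² = 136/4 = 34.
Check P_1: distance² to centre = 29 ≤ 34, so it lies inside.
All remaining points lie in this disk, and no smaller disk contains both endpoints, so this is the minimum enclosing circle.
Diameter = 2r = 2√34 ≈ 11.66.

11.66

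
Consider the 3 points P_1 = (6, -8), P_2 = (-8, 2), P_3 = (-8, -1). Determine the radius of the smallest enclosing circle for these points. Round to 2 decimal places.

8.60

Side lengths²: P_1P_2² = 296, P_1P_3² = 245, P_2P_3² = 9.
Since P_1P_2² = 296 ≥ 245 + 9 = 254, the angle opposite P_1P_2 is not acute, so the smallest enclosing circle has P_1P_2 as diameter.
Centre = midpoint of P_1P_2 = (-1, -3), r² = 296/4 = 74.
r = √74 ≈ 8.60.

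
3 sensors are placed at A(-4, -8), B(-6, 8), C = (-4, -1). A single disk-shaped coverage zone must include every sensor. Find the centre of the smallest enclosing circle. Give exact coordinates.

(-5, 0)

Side lengths²: AB² = 260, AC² = 49, BC² = 85.
Since AB² = 260 ≥ 85 + 49 = 134, the angle opposite AB is not acute, so the smallest enclosing circle has AB as diameter.
Centre = midpoint of AB = (-5, 0), r² = 260/4 = 65.
Centre = (-5, 0).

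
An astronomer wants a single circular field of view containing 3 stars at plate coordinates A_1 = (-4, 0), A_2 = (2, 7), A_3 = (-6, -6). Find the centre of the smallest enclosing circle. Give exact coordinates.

(-2, 0.5)

Side lengths²: A_1A_2² = 85, A_1A_3² = 40, A_2A_3² = 233.
Since A_2A_3² = 233 ≥ 85 + 40 = 125, the angle opposite A_2A_3 is not acute, so the smallest enclosing circle has A_2A_3 as diameter.
Centre = midpoint of A_2A_3 = (-2, 0.5), r² = 233/4 = 58.25.
Centre = (-2, 0.5).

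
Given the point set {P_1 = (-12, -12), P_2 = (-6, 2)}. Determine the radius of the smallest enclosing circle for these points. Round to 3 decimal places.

7.616

The smallest circle enclosing two points has them as diameter endpoints.
Centre = midpoint = (-9, -5); r² = |P_1P_2|²/4 = 232/4 = 58.
r = √58 ≈ 7.616.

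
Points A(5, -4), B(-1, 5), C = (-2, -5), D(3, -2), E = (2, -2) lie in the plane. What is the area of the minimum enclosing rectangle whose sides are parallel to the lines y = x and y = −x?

In coordinates u = x + y, v = x − y the rectangle is axis-aligned; the map (x,y)→(u,v) scales areas by 2.
u-values: 1, 4, -7, 1, 0; range = 4 − (-7) = 11.
v-values: 9, -6, 3, 5, 4; range = 9 − (-6) = 15.
Area = (11 × 15) / 2 = 82.5.

82.5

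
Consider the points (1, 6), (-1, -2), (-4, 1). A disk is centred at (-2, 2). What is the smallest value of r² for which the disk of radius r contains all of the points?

The required radius is the distance from (-2, 2) to the farthest point.
Squared distances: 25, 17, 5.
Maximum is 25, attained at (1, 6).

25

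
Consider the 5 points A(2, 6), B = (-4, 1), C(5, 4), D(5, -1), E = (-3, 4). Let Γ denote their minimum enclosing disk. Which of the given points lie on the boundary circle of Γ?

B, C, D

A smallest enclosing disk is always determined by at most three of the input points on its boundary.
The minimum enclosing circle is determined by three boundary points: B, C, D.
Their circumcentre is (5/6, 1.5) with r² = 425/18.
The farthest remaining point A is at distance² 389/18 ≤ 425/18.
The points at distance exactly r from the centre are B, C, D — 3 points.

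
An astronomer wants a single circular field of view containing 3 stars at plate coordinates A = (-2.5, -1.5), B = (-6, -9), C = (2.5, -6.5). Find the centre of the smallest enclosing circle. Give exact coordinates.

Side lengths²: AB² = 68.5, AC² = 50, BC² = 78.5.
Since BC² = 78.5 < 68.5 + 50 = 118.5, the triangle is acute, so the smallest enclosing circle is the circumcircle.
Circumcentre = (-97/44, -273/44), r² = 21509/968.
Centre = (-97/44, -273/44).

(-97/44, -273/44)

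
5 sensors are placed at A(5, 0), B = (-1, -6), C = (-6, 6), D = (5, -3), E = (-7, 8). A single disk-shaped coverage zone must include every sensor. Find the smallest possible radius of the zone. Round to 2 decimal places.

8.15

The minimum enclosing circle of a finite set is fixed by two of the points (as a diameter) or three (as a circumcircle).
The minimum enclosing circle is determined by three boundary points: B, D, E.
Their circumcentre is (-45/34, 73/34) with r² = 38425/578.
The farthest remaining point A is at distance² 25777/578 ≤ 38425/578.
r = √(38425/578) ≈ 8.15.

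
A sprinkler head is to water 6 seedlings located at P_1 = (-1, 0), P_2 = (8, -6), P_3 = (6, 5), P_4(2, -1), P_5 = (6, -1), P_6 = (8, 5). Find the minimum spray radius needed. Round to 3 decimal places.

A smallest enclosing disk is always determined by at most three of the input points on its boundary.
The minimum enclosing circle is determined by three boundary points: P_1, P_2, P_6.
Their circumcentre is (31/6, -0.5) with r² = 689/18.
The farthest remaining point P_3 is at distance² 557/18 ≤ 689/18.
r = √(689/18) ≈ 6.187.

6.187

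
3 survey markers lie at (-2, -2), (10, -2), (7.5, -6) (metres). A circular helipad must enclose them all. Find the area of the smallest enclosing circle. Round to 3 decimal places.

113.097

Call the three points A, B, C in the order given.
Side lengths²: AB² = 144, AC² = 106.25, BC² = 22.25.
Since AB² = 144 ≥ 106.25 + 22.25 = 128.5, the angle opposite AB is not acute, so the smallest enclosing circle has AB as diameter.
Centre = midpoint of AB = (4, -2), r² = 144/4 = 36.
Area = π·r² = π·36 ≈ 113.097.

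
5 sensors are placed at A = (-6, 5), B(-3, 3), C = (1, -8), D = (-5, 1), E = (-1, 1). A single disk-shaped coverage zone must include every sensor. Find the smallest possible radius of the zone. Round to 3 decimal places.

7.382

By Welzl's lemma the MEC is supported by two points (diametrically opposite) or three points (on a circumcircle).
The farthest pair is A–C with squared distance 218. The circle on this segment as diameter has centre (-2.5, -1.5) and r² = 218/4 = 54.5.
Check B: distance² to centre = 20.5 ≤ 54.5, so it lies inside.
All remaining points lie in this disk, and no smaller disk contains both endpoints, so this is the minimum enclosing circle.
r = √(54.5) ≈ 7.382.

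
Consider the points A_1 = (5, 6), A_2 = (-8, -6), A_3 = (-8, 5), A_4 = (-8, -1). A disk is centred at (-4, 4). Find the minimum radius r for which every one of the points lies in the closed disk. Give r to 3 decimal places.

10.770

The required radius is the distance from (-4, 4) to the farthest point.
Squared distances: 85, 116, 17, 41.
Maximum is 116, attained at A_2.
r = √116 ≈ 10.770.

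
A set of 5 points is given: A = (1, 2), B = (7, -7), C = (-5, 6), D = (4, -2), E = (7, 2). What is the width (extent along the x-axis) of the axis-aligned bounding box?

12

max x = 7, min x = -5, so width = 12.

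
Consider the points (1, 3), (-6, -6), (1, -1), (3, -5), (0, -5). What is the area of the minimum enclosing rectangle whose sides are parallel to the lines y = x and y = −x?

80

In coordinates u = x + y, v = x − y the rectangle is axis-aligned; the map (x,y)→(u,v) scales areas by 2.
u-values: 4, -12, 0, -2, -5; range = 4 − (-12) = 16.
v-values: -2, 0, 2, 8, 5; range = 8 − (-2) = 10.
Area = (16 × 10) / 2 = 80.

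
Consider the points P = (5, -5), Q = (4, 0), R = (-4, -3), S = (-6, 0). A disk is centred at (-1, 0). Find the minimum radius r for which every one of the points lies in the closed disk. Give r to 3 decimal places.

7.810

The required radius is the distance from (-1, 0) to the farthest point.
Squared distances: 61, 25, 18, 25.
Maximum is 61, attained at P.
r = √61 ≈ 7.810.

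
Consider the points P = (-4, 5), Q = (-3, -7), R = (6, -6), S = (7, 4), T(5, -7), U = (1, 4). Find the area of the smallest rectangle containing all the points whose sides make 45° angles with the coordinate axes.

220.5

In coordinates u = x + y, v = x − y the rectangle is axis-aligned; the map (x,y)→(u,v) scales areas by 2.
u-values: 1, -10, 0, 11, -2, 5; range = 11 − (-10) = 21.
v-values: -9, 4, 12, 3, 12, -3; range = 12 − (-9) = 21.
Area = (21 × 21) / 2 = 220.5.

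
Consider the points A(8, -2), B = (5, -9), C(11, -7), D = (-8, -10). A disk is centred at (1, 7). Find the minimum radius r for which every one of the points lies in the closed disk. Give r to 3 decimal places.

The required radius is the distance from (1, 7) to the farthest point.
Squared distances: 130, 272, 296, 370.
Maximum is 370, attained at D.
r = √370 ≈ 19.235.

19.235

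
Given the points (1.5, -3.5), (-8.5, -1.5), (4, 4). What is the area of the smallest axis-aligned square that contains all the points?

156.25

The bounding box has width 12.5 and height 7.5.
An axis-aligned square enclosing the set must have side ≥ max(width, height).
So the minimum side is max(12.5, 7.5) = 12.5.
Area = 12.5² = 156.25.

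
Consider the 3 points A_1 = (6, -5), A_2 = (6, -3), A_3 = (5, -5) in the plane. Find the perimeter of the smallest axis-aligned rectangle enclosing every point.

6

Width = max x − min x = 6 − 5 = 1.
Height = max y − min y = -3 − (-5) = 2.
Perimeter = 2(1 + 2) = 6.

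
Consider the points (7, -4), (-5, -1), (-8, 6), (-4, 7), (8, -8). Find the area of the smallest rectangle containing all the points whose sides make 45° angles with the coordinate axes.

In coordinates u = x + y, v = x − y the rectangle is axis-aligned; the map (x,y)→(u,v) scales areas by 2.
u-values: 3, -6, -2, 3, 0; range = 3 − (-6) = 9.
v-values: 11, -4, -14, -11, 16; range = 16 − (-14) = 30.
Area = (9 × 30) / 2 = 135.

135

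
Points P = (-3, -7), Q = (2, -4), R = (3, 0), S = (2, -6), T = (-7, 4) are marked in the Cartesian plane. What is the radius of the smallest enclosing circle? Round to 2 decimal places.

6.73

A smallest enclosing disk is always determined by at most three of the input points on its boundary.
The farthest pair is S–T with squared distance 181. The circle on this segment as diameter has centre (-2.5, -1) and r² = 181/4 = 45.25.
Check P: distance² to centre = 36.25 ≤ 45.25, so it lies inside.
All remaining points lie in this disk, and no smaller disk contains both endpoints, so this is the minimum enclosing circle.
r = √(45.25) ≈ 6.73.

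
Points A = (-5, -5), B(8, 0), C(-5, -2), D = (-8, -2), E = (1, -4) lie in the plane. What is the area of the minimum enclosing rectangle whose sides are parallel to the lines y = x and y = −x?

126

In coordinates u = x + y, v = x − y the rectangle is axis-aligned; the map (x,y)→(u,v) scales areas by 2.
u-values: -10, 8, -7, -10, -3; range = 8 − (-10) = 18.
v-values: 0, 8, -3, -6, 5; range = 8 − (-6) = 14.
Area = (18 × 14) / 2 = 126.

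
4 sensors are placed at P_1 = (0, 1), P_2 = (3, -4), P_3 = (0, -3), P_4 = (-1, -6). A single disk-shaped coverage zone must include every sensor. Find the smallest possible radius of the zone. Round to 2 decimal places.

3.55

The minimum enclosing circle is determined by three boundary points: P_1, P_2, P_4.
Their circumcentre is (-3/13, -33/13) with r² = 2125/169.
The farthest remaining point P_3 is at distance² 45/169 ≤ 2125/169.
r = √(2125/169) ≈ 3.55.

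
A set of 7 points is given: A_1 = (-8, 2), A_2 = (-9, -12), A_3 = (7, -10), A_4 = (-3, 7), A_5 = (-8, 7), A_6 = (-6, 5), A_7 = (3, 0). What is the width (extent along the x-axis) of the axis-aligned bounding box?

16

max x = 7, min x = -9, so width = 16.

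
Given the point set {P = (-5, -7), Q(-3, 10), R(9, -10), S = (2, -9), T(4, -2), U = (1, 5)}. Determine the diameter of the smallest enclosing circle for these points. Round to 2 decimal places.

23.32

The farthest pair is Q–R with squared distance 544. The circle on this segment as diameter has centre (3, 0) and r² = 544/4 = 136.
Check P: distance² to centre = 113 ≤ 136, so it lies inside.
All remaining points lie in this disk, and no smaller disk contains both endpoints, so this is the minimum enclosing circle.
Diameter = 2r = 2√136 ≈ 23.32.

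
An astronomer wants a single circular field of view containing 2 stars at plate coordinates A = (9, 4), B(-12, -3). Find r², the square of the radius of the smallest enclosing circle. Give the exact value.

The smallest circle enclosing two points has them as diameter endpoints.
Centre = midpoint = (-1.5, 0.5); r² = |AB|²/4 = 490/4 = 122.5.

122.5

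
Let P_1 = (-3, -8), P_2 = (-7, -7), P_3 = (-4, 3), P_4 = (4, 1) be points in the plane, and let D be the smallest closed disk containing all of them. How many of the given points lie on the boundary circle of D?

The farthest pair is P_2–P_4 with squared distance 185. The circle on this segment as diameter has centre (-1.5, -3) and r² = 185/4 = 46.25.
Check P_1: distance² to centre = 27.25 ≤ 46.25, so it lies inside.
All remaining points lie in this disk, and no smaller disk contains both endpoints, so this is the minimum enclosing circle.
The points at distance exactly r from the centre are P_2, P_4 — 2 points.

2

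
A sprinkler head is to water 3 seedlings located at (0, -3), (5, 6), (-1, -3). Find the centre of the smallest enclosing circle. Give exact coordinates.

Call the three points A, B, C in the order given.
Side lengths²: AB² = 106, AC² = 1, BC² = 117.
Since BC² = 117 ≥ 106 + 1 = 107, the angle opposite BC is not acute, so the smallest enclosing circle has BC as diameter.
Centre = midpoint of BC = (2, 1.5), r² = 117/4 = 29.25.
Centre = (2, 1.5).

(2, 1.5)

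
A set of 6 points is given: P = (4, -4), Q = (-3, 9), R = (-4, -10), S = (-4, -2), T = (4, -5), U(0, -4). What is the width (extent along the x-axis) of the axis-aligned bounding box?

max x = 4, min x = -4, so width = 8.

8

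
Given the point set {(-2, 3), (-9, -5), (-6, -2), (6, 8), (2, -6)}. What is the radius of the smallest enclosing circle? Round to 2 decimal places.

9.92

By Welzl's lemma the MEC is supported by two points (diametrically opposite) or three points (on a circumcircle).
The farthest pair is (-9, -5)–(6, 8) with squared distance 394. The circle on this segment as diameter has centre (-1.5, 1.5) and r² = 394/4 = 98.5.
Check (-2, 3): distance² to centre = 2.5 ≤ 98.5, so it lies inside.
All remaining points lie in this disk, and no smaller disk contains both endpoints, so this is the minimum enclosing circle.
r = √(98.5) ≈ 9.92.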